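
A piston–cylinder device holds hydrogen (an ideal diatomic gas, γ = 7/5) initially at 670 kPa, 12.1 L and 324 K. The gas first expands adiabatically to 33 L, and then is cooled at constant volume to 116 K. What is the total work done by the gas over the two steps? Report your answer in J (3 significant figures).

W_total ≈ 6700 J

Step 1 (adiabatic): W = (P₁V₁ − P₂V₂)/(γ−1) = (8107 − 5427)/0.4 = 6700 J.
Step 2 (isochoric): W = 0 (constant volume).
W_total = 6700 + 0 = 6700 J.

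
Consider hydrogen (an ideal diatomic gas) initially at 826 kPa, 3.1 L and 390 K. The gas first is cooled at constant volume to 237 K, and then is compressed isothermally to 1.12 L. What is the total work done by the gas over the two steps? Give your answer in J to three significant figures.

Step 1 (isochoric): W = 0 (constant volume).
After step 1: P = 502 kPa (V unchanged).
Step 2 (isothermal): W = P₁V₁ ln(V₂/V₁) = (1556) ln(1.12/3.1) = -1584 J.
W_total = 0 − 1584 = -1584 J.

W_total ≈ -1580 J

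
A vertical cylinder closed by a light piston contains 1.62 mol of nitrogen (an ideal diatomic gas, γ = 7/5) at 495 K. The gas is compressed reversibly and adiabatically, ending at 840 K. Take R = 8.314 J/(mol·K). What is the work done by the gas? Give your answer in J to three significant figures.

Adiabatic ⇒ Q = 0, so W_by = −ΔU = nCᵥ(T₁ − T₂).
Cᵥ = 5R/2 = 20.79 J/(mol·K).
W = (1.62)(20.79)(495 − 840) = -11617 J.

W ≈ -11600 J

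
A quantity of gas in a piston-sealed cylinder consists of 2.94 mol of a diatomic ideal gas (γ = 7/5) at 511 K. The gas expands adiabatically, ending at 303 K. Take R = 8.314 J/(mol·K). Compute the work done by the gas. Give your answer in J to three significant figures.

W ≈ 12700 J

Adiabatic ⇒ Q = 0, so W_by = −ΔU = nCᵥ(T₁ − T₂).
Cᵥ = 5R/2 = 20.79 J/(mol·K).
W = (2.94)(20.79)(511 − 303) = 12710 J.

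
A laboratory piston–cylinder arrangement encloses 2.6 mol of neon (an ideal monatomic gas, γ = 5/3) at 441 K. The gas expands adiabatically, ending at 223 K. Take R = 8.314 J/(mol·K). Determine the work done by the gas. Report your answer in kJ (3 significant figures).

W ≈ 7.07 kJ

Adiabatic ⇒ Q = 0, so W_by = −ΔU = nCᵥ(T₁ − T₂).
Cᵥ = 3R/2 = 12.47 J/(mol·K).
W = (2.6)(12.47)(441 − 223) = 7069 J.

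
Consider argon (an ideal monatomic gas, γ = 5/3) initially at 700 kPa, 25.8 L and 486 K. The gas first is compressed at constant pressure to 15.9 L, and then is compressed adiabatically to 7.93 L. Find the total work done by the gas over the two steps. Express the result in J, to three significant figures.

Step 1 (isobaric): W = PΔV = (700 kPa)(15.9 − 25.8 L) = -6930 J.
After step 1: P = 700 kPa, V = 15.9 L, T = 299.5 K.
Step 2 (adiabatic): W = (P₁V₁ − P₂V₂)/(γ−1) = (11130 − 17697)/0.667 = -9851 J.
W_total = -6930 − 9851 = -16781 J.

W_total ≈ -16800 J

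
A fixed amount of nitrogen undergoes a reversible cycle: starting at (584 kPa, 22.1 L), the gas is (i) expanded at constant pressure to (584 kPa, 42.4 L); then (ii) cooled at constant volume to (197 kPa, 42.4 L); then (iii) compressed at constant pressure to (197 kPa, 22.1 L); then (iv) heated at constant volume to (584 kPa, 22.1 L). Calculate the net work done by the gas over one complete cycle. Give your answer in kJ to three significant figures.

W_net ≈ 7.86 kJ

Constant-volume legs do no work.
W(i) = (584)(42.4 − 22.1) = 11855 J; W(iii) = (197)(22.1 − 42.4) = -3999 J.
W_net = 11855 − 3999 = 7856 J (the clockwise enclosed area).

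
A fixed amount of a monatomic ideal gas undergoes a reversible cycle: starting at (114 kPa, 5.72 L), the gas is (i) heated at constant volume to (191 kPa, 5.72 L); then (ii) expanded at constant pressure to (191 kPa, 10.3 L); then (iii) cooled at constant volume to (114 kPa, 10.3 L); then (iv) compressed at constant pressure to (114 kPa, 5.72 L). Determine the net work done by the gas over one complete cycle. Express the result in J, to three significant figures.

Constant-volume legs do no work.
W(ii) = (191)(10.3 − 5.72) = 874.8 J; W(iv) = (114)(5.72 − 10.3) = -522.1 J.
W_net = 874.8 − 522.1 = 352.7 J (the clockwise enclosed area).

W_net ≈ 353 J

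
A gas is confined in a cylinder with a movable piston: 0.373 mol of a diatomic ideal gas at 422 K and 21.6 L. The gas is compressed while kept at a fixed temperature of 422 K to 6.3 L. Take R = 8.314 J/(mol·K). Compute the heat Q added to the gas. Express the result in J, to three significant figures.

Q ≈ -1610 J

Isothermal ⇒ ΔU = 0, so Q = W = nRT ln(V₂/V₁).
Q = (0.373)(8.314)(422) ln(6.3/21.6) = 1309 × -1.232 = -1612 J.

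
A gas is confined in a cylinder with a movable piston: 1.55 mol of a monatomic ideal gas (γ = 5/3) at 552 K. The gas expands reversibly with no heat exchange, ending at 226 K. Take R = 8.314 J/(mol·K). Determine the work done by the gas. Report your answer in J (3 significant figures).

W ≈ 6300 J

Adiabatic ⇒ Q = 0, so W_by = −ΔU = nCᵥ(T₁ − T₂).
Cᵥ = 3R/2 = 12.47 J/(mol·K).
W = (1.55)(12.47)(552 − 226) = 6302 J.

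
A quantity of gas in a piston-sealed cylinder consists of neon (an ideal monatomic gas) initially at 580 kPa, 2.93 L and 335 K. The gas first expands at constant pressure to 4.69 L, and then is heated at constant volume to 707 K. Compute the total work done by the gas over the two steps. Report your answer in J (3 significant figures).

Step 1 (isobaric): W = PΔV = (580 kPa)(4.69 − 2.93 L) = 1021 J.
Step 2 (isochoric): W = 0 (constant volume).
W_total = 1021 + 0 = 1021 J.

W_total ≈ 1020 J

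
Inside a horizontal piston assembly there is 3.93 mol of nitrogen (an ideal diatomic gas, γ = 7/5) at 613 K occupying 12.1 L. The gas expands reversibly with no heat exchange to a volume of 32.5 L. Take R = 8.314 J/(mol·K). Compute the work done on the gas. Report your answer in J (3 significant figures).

W ≈ -16300 J

Adiabatic: TV^(γ−1) = const with γ = 7/5.
T₂ = T₁ (V₁/V₂)^(γ−1) = 613 × (12.1/32.5)^0.4 = 613 × 0.6735 = 412.9 K.
W_by = nCᵥ(T₁ − T₂) = (3.93)(20.79)(613 − 412.9) = 16347 J.
Work on gas = −W_by = -16347 J.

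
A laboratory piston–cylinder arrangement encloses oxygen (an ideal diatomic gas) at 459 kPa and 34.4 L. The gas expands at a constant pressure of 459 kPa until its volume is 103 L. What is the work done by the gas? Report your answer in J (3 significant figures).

Isobaric: W = P ΔV.
W = (459 kPa)(103 − 34.4 L) = (459)(68.6) = 31487 J.

W ≈ 31500 J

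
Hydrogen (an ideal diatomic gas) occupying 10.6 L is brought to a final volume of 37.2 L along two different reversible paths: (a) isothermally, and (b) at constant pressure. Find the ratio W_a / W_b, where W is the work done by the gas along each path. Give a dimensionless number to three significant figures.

W_a / W_b ≈ 0.500

Path (a) isothermal: W = P₁V₁ ln(V₂/V₁) → W_a/(P₁V₁) = 1.255.
Path (b) isobaric: W = P₁(V₂ − V₁) → W_b/(P₁V₁) = 2.509.
W_a / W_b = 1.255 / 2.509 = 0.5003.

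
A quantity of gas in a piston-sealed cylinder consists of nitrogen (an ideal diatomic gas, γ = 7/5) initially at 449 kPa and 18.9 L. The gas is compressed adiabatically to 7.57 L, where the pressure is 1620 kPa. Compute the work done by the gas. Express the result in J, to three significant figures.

W ≈ -9440 J

Adiabatic: W = (P₁V₁ − P₂V₂)/(γ − 1) with γ = 7/5.
P₁V₁ = 8486 J, P₂V₂ = 12263 J.
W = (8486 − 12263) / 0.4 = -9443 J.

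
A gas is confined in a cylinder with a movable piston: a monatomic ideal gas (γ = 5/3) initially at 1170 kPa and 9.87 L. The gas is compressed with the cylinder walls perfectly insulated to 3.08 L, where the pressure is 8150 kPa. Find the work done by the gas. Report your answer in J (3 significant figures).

Adiabatic: W = (P₁V₁ − P₂V₂)/(γ − 1) with γ = 5/3.
P₁V₁ = 11548 J, P₂V₂ = 25102 J.
W = (11548 − 25102) / 0.6667 = -20331 J.

W ≈ -20300 J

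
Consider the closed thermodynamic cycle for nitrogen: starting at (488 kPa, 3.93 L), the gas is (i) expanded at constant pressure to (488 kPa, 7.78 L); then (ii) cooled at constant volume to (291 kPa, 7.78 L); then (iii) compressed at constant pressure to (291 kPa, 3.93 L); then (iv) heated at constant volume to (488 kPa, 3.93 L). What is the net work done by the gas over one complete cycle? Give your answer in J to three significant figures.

W_net ≈ 758 J

Constant-volume legs do no work.
W(i) = (488)(7.78 − 3.93) = 1879 J; W(iii) = (291)(3.93 − 7.78) = -1120 J.
W_net = 1879 − 1120 = 758.4 J (the clockwise enclosed area).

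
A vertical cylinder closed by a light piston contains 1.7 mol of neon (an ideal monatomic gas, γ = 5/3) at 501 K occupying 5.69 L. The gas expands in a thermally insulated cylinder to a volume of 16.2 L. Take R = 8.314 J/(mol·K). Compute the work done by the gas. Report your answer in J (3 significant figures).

W ≈ 5330 J

Adiabatic: TV^(γ−1) = const with γ = 5/3.
T₂ = T₁ (V₁/V₂)^(γ−1) = 501 × (5.69/16.2)^0.667 = 501 × 0.4978 = 249.4 K.
W_by = nCᵥ(T₁ − T₂) = (1.7)(12.47)(501 − 249.4) = 5334 J.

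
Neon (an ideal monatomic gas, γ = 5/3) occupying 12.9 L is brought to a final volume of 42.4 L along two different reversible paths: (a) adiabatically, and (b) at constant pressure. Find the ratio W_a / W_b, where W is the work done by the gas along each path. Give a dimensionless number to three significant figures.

Path (a) adiabatic: W = P₁V₁(1 − (V₁/V₂)^(γ−1))/(γ−1) → W_a/(P₁V₁) = 0.8215.
Path (b) isobaric: W = P₁(V₂ − V₁) → W_b/(P₁V₁) = 2.287.
W_a / W_b = 0.8215 / 2.287 = 0.3592.

W_a / W_b ≈ 0.359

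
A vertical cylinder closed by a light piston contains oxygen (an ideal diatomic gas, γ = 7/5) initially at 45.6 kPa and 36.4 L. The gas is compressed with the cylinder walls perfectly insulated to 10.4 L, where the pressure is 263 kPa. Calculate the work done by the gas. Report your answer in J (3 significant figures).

W ≈ -2690 J

Adiabatic: W = (P₁V₁ − P₂V₂)/(γ − 1) with γ = 7/5.
P₁V₁ = 1660 J, P₂V₂ = 2735 J.
W = (1660 − 2735) / 0.4 = -2688 J.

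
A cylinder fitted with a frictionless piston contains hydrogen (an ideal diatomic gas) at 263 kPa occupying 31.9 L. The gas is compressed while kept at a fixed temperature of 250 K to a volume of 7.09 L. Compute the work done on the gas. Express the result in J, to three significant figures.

Isothermal: W = nRT ln(V₂/V₁) = P₁V₁ ln(V₂/V₁).
P₁V₁ = (263 kPa)(31.9 L) = 8390 J.
W = 8390 × ln(7.09/31.9) = 8390 × -1.504
W_by_gas = -12617 J; work on gas = −W_by = 12617 J.

W ≈ 12600 J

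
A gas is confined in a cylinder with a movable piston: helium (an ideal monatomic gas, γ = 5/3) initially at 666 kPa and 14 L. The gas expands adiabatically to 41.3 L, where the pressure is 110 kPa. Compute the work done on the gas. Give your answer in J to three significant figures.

W ≈ -7170 J

Adiabatic: W = (P₁V₁ − P₂V₂)/(γ − 1) with γ = 5/3.
P₁V₁ = 9324 J, P₂V₂ = 4543 J.
W = (9324 − 4543) / 0.6667 = 7171 J.
Work on gas = −W_by = -7171 J.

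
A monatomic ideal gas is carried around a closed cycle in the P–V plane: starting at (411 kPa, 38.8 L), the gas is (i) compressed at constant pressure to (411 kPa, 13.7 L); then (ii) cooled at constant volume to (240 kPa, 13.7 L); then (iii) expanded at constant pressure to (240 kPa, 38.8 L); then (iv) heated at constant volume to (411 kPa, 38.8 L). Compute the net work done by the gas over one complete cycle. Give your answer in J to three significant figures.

Constant-volume legs do no work.
W(i) = (411)(13.7 − 38.8) = -10316 J; W(iii) = (240)(38.8 − 13.7) = 6024 J.
W_net = -10316 + 6024 = -4292 J (the counter-clockwise enclosed area).

W_net ≈ -4290 J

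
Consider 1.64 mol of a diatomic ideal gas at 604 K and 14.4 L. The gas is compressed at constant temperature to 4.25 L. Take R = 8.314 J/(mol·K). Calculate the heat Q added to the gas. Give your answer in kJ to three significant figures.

Isothermal ⇒ ΔU = 0, so Q = W = nRT ln(V₂/V₁).
Q = (1.64)(8.314)(604) ln(4.25/14.4) = 8236 × -1.22 = -10050 J.

Q ≈ -10.0 kJ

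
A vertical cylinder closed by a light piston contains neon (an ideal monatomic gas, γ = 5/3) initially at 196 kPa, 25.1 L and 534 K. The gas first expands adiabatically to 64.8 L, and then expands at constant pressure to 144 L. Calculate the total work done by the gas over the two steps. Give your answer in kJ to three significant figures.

Step 1 (adiabatic): W = (P₁V₁ − P₂V₂)/(γ−1) = (4920 − 2614)/0.667 = 3458 J.
After step 1: P = 40.34 kPa, V = 64.8 L, T = 283.8 K.
Step 2 (isobaric): W = PΔV = (40.34 kPa)(144 − 64.8 L) = 3195 J.
W_total = 3458 + 3195 = 6653 J.

W_total ≈ 6.65 kJ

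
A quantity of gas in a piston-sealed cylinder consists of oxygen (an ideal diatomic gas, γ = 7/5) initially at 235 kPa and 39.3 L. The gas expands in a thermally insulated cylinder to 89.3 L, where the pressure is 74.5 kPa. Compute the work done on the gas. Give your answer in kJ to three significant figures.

W ≈ -6.46 kJ

Adiabatic: W = (P₁V₁ − P₂V₂)/(γ − 1) with γ = 7/5.
P₁V₁ = 9236 J, P₂V₂ = 6653 J.
W = (9236 − 6653) / 0.4 = 6457 J.
Work on gas = −W_by = -6457 J.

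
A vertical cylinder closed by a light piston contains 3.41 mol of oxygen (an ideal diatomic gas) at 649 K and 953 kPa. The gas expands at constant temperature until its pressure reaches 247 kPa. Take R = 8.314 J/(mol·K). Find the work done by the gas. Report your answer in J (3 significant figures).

Isothermal process: W = nRT ln(V₂/V₁) = nRT ln(P₁/P₂).
W = (3.41)(8.314)(649) × ln(953/247)
  = 18400 × ln(3.858) = 18400 × 1.35
W_by_gas = 24844 J.

W ≈ 24800 J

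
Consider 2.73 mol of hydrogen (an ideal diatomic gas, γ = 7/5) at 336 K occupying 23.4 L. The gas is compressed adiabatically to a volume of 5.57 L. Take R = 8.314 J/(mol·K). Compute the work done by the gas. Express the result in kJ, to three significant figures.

Adiabatic: TV^(γ−1) = const with γ = 7/5.
T₂ = T₁ (V₁/V₂)^(γ−1) = 336 × (23.4/5.57)^0.4 = 336 × 1.776 = 596.6 K.
W_by = nCᵥ(T₁ − T₂) = (2.73)(20.79)(336 − 596.6) = -14787 J.

W ≈ -14.8 kJ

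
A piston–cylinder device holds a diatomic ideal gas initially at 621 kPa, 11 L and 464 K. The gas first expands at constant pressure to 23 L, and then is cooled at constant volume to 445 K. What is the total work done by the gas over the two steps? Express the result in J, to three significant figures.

Step 1 (isobaric): W = PΔV = (621 kPa)(23 − 11 L) = 7452 J.
Step 2 (isochoric): W = 0 (constant volume).
W_total = 7452 + 0 = 7452 J.

W_total ≈ 7450 J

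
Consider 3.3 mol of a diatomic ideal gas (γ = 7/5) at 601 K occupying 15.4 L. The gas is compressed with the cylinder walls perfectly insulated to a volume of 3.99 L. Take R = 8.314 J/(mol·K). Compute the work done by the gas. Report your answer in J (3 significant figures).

Adiabatic: TV^(γ−1) = const with γ = 7/5.
T₂ = T₁ (V₁/V₂)^(γ−1) = 601 × (15.4/3.99)^0.4 = 601 × 1.716 = 1032 K.
W_by = nCᵥ(T₁ − T₂) = (3.3)(20.79)(601 − 1032) = -29532 J.

W ≈ -29500 J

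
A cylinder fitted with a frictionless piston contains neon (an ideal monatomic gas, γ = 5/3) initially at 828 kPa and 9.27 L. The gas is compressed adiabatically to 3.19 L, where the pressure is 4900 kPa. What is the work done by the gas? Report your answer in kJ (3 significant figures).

Adiabatic: W = (P₁V₁ − P₂V₂)/(γ − 1) with γ = 5/3.
P₁V₁ = 7676 J, P₂V₂ = 15631 J.
W = (7676 − 15631) / 0.6667 = -11933 J.

W ≈ -11.9 kJ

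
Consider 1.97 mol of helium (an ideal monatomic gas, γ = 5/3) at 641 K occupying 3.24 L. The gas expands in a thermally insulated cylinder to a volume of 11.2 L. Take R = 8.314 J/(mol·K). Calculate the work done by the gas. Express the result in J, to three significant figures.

Adiabatic: TV^(γ−1) = const with γ = 5/3.
T₂ = T₁ (V₁/V₂)^(γ−1) = 641 × (3.24/11.2)^0.667 = 641 × 0.4374 = 280.4 K.
W_by = nCᵥ(T₁ − T₂) = (1.97)(12.47)(641 − 280.4) = 8860 J.

W ≈ 8860 J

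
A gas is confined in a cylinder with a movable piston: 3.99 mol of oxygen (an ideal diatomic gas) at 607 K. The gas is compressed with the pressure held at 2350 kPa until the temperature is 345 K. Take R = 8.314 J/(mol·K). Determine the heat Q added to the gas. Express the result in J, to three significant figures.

Isobaric: W = nRΔT = (3.99)(8.314)(-262) = -8691 J.
ΔU = nCᵥΔT with Cᵥ = 5R/2: ΔU = (3.99)(20.79)(-262) = -21728 J.
Q = ΔU + W = -21728 − 8691 = -30420 J.

Q ≈ -30400 J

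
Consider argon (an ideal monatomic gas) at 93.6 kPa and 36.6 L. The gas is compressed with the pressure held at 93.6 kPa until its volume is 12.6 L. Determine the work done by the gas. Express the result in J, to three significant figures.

W ≈ -2250 J

Isobaric: W = P ΔV.
W = (93.6 kPa)(12.6 − 36.6 L) = (93.6)(-24) = -2246 J.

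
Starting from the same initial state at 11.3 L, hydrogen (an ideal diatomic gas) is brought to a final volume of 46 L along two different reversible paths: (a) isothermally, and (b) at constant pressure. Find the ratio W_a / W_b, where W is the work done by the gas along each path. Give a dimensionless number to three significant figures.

W_a / W_b ≈ 0.457

Path (a) isothermal: W = P₁V₁ ln(V₂/V₁) → W_a/(P₁V₁) = 1.404.
Path (b) isobaric: W = P₁(V₂ − V₁) → W_b/(P₁V₁) = 3.071.
W_a / W_b = 1.404 / 3.071 = 0.4572.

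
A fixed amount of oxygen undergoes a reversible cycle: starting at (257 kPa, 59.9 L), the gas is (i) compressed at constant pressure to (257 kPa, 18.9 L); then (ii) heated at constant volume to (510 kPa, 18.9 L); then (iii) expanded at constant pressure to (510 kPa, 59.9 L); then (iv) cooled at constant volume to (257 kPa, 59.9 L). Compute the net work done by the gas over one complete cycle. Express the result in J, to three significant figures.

Constant-volume legs do no work.
W(i) = (257)(18.9 − 59.9) = -10537 J; W(iii) = (510)(59.9 − 18.9) = 20910 J.
W_net = -10537 + 20910 = 10373 J (the clockwise enclosed area).

W_net ≈ 10400 J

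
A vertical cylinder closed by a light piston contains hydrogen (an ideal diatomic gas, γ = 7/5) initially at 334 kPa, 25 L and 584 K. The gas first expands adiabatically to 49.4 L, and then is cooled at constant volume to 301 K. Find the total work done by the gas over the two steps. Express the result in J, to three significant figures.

Step 1 (adiabatic): W = (P₁V₁ − P₂V₂)/(γ−1) = (8350 − 6359)/0.4 = 4978 J.
Step 2 (isochoric): W = 0 (constant volume).
W_total = 4978 + 0 = 4978 J.

W_total ≈ 4980 J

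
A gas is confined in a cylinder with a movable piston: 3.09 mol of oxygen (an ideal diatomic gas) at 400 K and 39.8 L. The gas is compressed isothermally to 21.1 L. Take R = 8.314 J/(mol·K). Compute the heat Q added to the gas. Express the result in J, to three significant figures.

Q ≈ -6520 J

Isothermal ⇒ ΔU = 0, so Q = W = nRT ln(V₂/V₁).
Q = (3.09)(8.314)(400) ln(21.1/39.8) = 10276 × -0.6346 = -6521 J.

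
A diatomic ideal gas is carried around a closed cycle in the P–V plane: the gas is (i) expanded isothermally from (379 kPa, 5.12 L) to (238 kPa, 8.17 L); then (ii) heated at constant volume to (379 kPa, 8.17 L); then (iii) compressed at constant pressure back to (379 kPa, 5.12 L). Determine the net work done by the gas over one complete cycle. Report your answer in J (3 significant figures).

Leg (i): W = PᵢVᵢ ln(V_f/Vᵢ) = (1940) ln(8.17/5.12) = 906.8 J.
Leg (ii): W = 0.
Leg (iii): W = PΔV = (379)(5.12 − 8.17) = -1156 J.
W_net = 906.8 − 1156 = -249.1 J.

W_net ≈ -249 J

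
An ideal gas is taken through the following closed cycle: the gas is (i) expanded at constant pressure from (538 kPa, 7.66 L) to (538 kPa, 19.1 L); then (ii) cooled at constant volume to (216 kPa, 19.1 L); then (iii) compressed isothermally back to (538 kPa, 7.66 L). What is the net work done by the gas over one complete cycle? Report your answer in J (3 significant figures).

W_net ≈ 2390 J

Leg (i): W = PΔV = (538)(19.1 − 7.66) = 6155 J.
Leg (ii): W = 0.
Leg (iii): W = PᵢVᵢ ln(V_f/Vᵢ) = (4126) ln(7.66/19.1) = -3769 J.
W_net = 6155 − 3769 = 2385 J.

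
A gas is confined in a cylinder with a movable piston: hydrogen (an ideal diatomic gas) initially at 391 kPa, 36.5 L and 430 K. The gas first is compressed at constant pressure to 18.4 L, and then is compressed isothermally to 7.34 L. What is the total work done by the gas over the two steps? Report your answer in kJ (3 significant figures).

W_total ≈ -13.7 kJ

Step 1 (isobaric): W = PΔV = (391 kPa)(18.4 − 36.5 L) = -7077 J.
After step 1: P = 391 kPa, V = 18.4 L, T = 216.8 K.
Step 2 (isothermal): W = P₁V₁ ln(V₂/V₁) = (7194) ln(7.34/18.4) = -6612 J.
W_total = -7077 − 6612 = -13689 J.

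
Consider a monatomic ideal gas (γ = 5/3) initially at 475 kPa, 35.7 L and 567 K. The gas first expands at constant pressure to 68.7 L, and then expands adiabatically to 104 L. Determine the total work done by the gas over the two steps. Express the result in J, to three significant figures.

W_total ≈ 27500 J

Step 1 (isobaric): W = PΔV = (475 kPa)(68.7 − 35.7 L) = 15675 J.
After step 1: P = 475 kPa, V = 68.7 L, T = 1091 K.
Step 2 (adiabatic): W = (P₁V₁ − P₂V₂)/(γ−1) = (32632 − 24751)/0.667 = 11822 J.
W_total = 15675 + 11822 = 27497 J.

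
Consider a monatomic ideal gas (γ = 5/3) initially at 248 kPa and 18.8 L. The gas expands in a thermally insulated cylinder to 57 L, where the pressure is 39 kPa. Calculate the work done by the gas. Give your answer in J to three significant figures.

W ≈ 3660 J

Adiabatic: W = (P₁V₁ − P₂V₂)/(γ − 1) with γ = 5/3.
P₁V₁ = 4662 J, P₂V₂ = 2223 J.
W = (4662 − 2223) / 0.6667 = 3659 J.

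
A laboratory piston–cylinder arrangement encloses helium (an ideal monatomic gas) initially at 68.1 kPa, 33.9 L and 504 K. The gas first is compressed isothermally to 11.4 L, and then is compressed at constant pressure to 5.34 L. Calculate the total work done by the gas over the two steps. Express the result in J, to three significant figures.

W_total ≈ -3740 J

Step 1 (isothermal): W = P₁V₁ ln(V₂/V₁) = (2309) ln(11.4/33.9) = -2516 J.
After step 1: P = 202.5 kPa, V = 11.4 L, T = 504 K.
Step 2 (isobaric): W = PΔV = (202.5 kPa)(5.34 − 11.4 L) = -1227 J.
W_total = -2516 − 1227 = -3743 J.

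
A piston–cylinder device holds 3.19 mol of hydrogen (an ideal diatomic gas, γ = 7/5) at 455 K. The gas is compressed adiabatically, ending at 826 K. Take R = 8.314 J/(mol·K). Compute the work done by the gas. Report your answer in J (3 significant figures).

Adiabatic ⇒ Q = 0, so W_by = −ΔU = nCᵥ(T₁ − T₂).
Cᵥ = 5R/2 = 20.79 J/(mol·K).
W = (3.19)(20.79)(455 − 826) = -24599 J.

W ≈ -24600 J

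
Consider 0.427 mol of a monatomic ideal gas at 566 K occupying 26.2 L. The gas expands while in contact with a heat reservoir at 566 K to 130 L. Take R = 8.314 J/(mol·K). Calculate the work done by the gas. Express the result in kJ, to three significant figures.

W ≈ 3.22 kJ

Isothermal: W = nRT ln(V₂/V₁).
W = (0.427)(8.314)(566) × ln(130/26.2)
  = 2009 × 1.602
W_by_gas = 3219 J.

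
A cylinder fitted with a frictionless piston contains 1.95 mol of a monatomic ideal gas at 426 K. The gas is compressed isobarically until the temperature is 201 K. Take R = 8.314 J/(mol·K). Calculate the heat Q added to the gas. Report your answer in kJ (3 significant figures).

Isobaric: W = nRΔT = (1.95)(8.314)(-225) = -3648 J.
ΔU = nCᵥΔT with Cᵥ = 3R/2: ΔU = (1.95)(12.47)(-225) = -5472 J.
Q = ΔU + W = -5472 − 3648 = -9119 J.

Q ≈ -9.12 kJ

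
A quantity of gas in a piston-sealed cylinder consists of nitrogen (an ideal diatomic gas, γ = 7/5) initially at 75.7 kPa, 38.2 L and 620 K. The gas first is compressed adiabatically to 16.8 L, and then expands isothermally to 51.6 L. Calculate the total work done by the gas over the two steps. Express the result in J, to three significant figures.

W_total ≈ 1700 J

Step 1 (adiabatic): W = (P₁V₁ − P₂V₂)/(γ−1) = (2892 − 4017)/0.4 = -2812 J.
After step 1: P = 239.1 kPa, V = 16.8 L, T = 861.2 K.
Step 2 (isothermal): W = P₁V₁ ln(V₂/V₁) = (4017) ln(51.6/16.8) = 4507 J.
W_total = -2812 + 4507 = 1695 J.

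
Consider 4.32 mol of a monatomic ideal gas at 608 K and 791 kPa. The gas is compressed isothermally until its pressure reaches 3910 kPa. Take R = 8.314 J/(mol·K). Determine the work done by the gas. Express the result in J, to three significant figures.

W ≈ -34900 J

Isothermal process: W = nRT ln(V₂/V₁) = nRT ln(P₁/P₂).
W = (4.32)(8.314)(608) × ln(791/3910)
  = 21837 × ln(0.2023) = 21837 × -1.598
W_by_gas = -34896 J.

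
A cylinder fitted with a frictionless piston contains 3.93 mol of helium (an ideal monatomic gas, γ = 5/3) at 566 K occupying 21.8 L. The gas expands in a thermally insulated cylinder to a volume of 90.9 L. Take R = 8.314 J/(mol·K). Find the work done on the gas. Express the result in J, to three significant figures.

W ≈ -17000 J

Adiabatic: TV^(γ−1) = const with γ = 5/3.
T₂ = T₁ (V₁/V₂)^(γ−1) = 566 × (21.8/90.9)^0.667 = 566 × 0.386 = 218.5 K.
W_by = nCᵥ(T₁ − T₂) = (3.93)(12.47)(566 − 218.5) = 17032 J.
Work on gas = −W_by = -17032 J.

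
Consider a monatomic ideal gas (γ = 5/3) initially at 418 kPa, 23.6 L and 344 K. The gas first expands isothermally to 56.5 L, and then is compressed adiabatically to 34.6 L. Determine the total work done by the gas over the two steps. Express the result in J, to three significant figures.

Step 1 (isothermal): W = P₁V₁ ln(V₂/V₁) = (9865) ln(56.5/23.6) = 8612 J.
After step 1: P = 174.6 kPa, V = 56.5 L, T = 344 K.
Step 2 (adiabatic): W = (P₁V₁ − P₂V₂)/(γ−1) = (9865 − 13679)/0.667 = -5722 J.
W_total = 8612 − 5722 = 2890 J.

W_total ≈ 2890 J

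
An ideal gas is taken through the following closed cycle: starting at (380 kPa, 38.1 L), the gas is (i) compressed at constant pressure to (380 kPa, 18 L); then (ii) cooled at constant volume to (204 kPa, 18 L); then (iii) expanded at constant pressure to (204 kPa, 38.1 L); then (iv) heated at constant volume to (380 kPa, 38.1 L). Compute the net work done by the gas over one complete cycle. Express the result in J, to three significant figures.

W_net ≈ -3540 J

Constant-volume legs do no work.
W(i) = (380)(18 − 38.1) = -7638 J; W(iii) = (204)(38.1 − 18) = 4100 J.
W_net = -7638 + 4100 = -3538 J (the counter-clockwise enclosed area).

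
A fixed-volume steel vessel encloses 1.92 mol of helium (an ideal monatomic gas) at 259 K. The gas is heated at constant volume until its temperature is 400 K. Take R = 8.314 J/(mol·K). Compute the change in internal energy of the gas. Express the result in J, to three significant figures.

ΔU ≈ 3380 J

Constant volume ⇒ W = 0, so Q = ΔU = nCᵥΔT with Cᵥ = 3R/2 = 12.47 J/(mol·K).
ΔU = (1.92)(12.47)(400 − 259) = 3376 J.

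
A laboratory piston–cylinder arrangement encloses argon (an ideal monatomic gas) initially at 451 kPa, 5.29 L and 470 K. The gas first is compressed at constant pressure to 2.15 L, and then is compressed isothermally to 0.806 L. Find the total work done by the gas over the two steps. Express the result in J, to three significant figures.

Step 1 (isobaric): W = PΔV = (451 kPa)(2.15 − 5.29 L) = -1416 J.
After step 1: P = 451 kPa, V = 2.15 L, T = 191 K.
Step 2 (isothermal): W = P₁V₁ ln(V₂/V₁) = (969.6) ln(0.806/2.15) = -951.4 J.
W_total = -1416 − 951.4 = -2368 J.

W_total ≈ -2370 J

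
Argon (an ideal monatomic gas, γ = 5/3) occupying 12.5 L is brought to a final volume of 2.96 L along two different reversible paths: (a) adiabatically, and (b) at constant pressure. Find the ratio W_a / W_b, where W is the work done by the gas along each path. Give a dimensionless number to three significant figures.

Path (a) adiabatic: W = P₁V₁(1 − (V₁/V₂)^(γ−1))/(γ−1) → W_a/(P₁V₁) = -2.419.
Path (b) isobaric: W = P₁(V₂ − V₁) → W_b/(P₁V₁) = -0.7632.
W_a / W_b = -2.419 / -0.7632 = 3.169.

W_a / W_b ≈ 3.17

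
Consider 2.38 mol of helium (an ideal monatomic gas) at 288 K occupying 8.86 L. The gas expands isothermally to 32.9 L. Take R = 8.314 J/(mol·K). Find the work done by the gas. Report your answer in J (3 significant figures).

W ≈ 7480 J

Isothermal: W = nRT ln(V₂/V₁).
W = (2.38)(8.314)(288) × ln(32.9/8.86)
  = 5699 × 1.312
W_by_gas = 7476 J.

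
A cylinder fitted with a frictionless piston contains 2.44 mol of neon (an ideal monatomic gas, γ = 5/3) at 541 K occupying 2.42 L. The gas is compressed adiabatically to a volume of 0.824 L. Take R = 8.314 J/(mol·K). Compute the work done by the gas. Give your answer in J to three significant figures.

W ≈ -17300 J

Adiabatic: TV^(γ−1) = const with γ = 5/3.
T₂ = T₁ (V₁/V₂)^(γ−1) = 541 × (2.42/0.824)^0.667 = 541 × 2.051 = 1109 K.
W_by = nCᵥ(T₁ − T₂) = (2.44)(12.47)(541 − 1109) = -17299 J.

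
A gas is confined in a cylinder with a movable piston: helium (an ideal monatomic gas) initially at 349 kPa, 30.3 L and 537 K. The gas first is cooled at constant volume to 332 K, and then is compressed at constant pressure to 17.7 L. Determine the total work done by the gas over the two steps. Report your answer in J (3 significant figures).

W_total ≈ -2720 J

Step 1 (isochoric): W = 0 (constant volume).
After step 1: P = 215.8 kPa (V unchanged).
Step 2 (isobaric): W = PΔV = (215.8 kPa)(17.7 − 30.3 L) = -2719 J.
W_total = 0 − 2719 = -2719 J.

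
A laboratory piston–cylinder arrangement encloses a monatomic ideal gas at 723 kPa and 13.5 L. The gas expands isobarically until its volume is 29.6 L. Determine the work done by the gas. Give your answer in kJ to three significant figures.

Isobaric: W = P ΔV.
W = (723 kPa)(29.6 − 13.5 L) = (723)(16.1) = 11640 J.

W ≈ 11.6 kJ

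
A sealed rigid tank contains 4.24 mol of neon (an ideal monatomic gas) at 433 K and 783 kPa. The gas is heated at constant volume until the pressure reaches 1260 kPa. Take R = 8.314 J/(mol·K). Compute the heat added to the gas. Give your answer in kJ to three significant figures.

Q ≈ 13.9 kJ

Constant volume ⇒ W = 0, so Q = ΔU = nCᵥΔT with Cᵥ = 3R/2 = 12.47 J/(mol·K).
At constant V, T₂/T₁ = P₂/P₁ ⇒ ΔT = T₁(P₂/P₁ − 1) = 433·(1260/783 − 1) = 263.8 K.
ΔU = (4.24)(12.47)(263.8) = 13948 J.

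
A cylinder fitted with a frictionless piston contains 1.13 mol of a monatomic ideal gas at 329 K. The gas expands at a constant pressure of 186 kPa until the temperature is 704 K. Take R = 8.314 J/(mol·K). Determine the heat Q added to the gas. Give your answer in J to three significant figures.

Q ≈ 8810 J

Isobaric: W = nRΔT = (1.13)(8.314)(375) = 3523 J.
ΔU = nCᵥΔT with Cᵥ = 3R/2: ΔU = (1.13)(12.47)(375) = 5285 J.
Q = ΔU + W = 5285 + 3523 = 8808 J.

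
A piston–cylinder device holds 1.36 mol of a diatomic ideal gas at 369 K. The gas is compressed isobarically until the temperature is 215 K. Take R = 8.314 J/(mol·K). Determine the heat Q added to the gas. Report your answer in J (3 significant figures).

Isobaric: W = nRΔT = (1.36)(8.314)(-154) = -1741 J.
ΔU = nCᵥΔT with Cᵥ = 5R/2: ΔU = (1.36)(20.79)(-154) = -4353 J.
Q = ΔU + W = -4353 − 1741 = -6094 J.

Q ≈ -6090 J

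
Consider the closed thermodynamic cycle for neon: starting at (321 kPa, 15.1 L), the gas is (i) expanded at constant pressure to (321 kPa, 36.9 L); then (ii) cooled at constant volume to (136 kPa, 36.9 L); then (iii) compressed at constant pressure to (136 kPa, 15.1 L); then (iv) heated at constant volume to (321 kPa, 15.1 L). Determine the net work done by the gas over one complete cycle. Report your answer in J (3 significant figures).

W_net ≈ 4030 J

Constant-volume legs do no work.
W(i) = (321)(36.9 − 15.1) = 6998 J; W(iii) = (136)(15.1 − 36.9) = -2965 J.
W_net = 6998 − 2965 = 4033 J (the clockwise enclosed area).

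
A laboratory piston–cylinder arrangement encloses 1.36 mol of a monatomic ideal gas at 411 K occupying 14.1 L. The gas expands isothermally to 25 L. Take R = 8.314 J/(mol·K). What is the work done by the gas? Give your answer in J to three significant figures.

Isothermal: W = nRT ln(V₂/V₁).
W = (1.36)(8.314)(411) × ln(25/14.1)
  = 4647 × 0.5727
W_by_gas = 2661 J.

W ≈ 2660 J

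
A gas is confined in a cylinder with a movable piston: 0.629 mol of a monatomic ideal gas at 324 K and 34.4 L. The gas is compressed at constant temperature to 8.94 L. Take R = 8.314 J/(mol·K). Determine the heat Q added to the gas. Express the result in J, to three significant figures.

Q ≈ -2280 J

Isothermal ⇒ ΔU = 0, so Q = W = nRT ln(V₂/V₁).
Q = (0.629)(8.314)(324) ln(8.94/34.4) = 1694 × -1.348 = -2283 J.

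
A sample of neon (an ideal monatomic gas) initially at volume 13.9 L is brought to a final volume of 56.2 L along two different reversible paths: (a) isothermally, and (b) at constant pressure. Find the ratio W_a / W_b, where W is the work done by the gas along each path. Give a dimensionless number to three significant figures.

Path (a) isothermal: W = P₁V₁ ln(V₂/V₁) → W_a/(P₁V₁) = 1.397.
Path (b) isobaric: W = P₁(V₂ − V₁) → W_b/(P₁V₁) = 3.043.
W_a / W_b = 1.397 / 3.043 = 0.4591.

W_a / W_b ≈ 0.459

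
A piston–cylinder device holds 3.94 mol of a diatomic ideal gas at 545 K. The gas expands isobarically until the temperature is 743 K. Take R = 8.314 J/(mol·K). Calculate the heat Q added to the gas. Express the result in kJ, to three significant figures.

Isobaric: W = nRΔT = (3.94)(8.314)(198) = 6486 J.
ΔU = nCᵥΔT with Cᵥ = 5R/2: ΔU = (3.94)(20.79)(198) = 16215 J.
Q = ΔU + W = 16215 + 6486 = 22701 J.

Q ≈ 22.7 kJ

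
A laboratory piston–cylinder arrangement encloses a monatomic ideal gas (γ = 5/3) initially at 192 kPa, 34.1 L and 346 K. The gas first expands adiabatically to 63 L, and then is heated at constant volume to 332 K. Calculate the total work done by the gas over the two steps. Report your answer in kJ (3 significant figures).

Step 1 (adiabatic): W = (P₁V₁ − P₂V₂)/(γ−1) = (6547 − 4348)/0.667 = 3298 J.
Step 2 (isochoric): W = 0 (constant volume).
W_total = 3298 + 0 = 3298 J.

W_total ≈ 3.30 kJ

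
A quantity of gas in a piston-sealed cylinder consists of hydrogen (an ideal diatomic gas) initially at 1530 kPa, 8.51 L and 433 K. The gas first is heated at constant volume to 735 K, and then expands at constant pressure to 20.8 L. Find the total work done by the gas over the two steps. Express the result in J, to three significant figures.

W_total ≈ 31900 J

Step 1 (isochoric): W = 0 (constant volume).
After step 1: P = 2597 kPa (V unchanged).
Step 2 (isobaric): W = PΔV = (2597 kPa)(20.8 − 8.51 L) = 31919 J.
W_total = 0 + 31919 = 31919 J.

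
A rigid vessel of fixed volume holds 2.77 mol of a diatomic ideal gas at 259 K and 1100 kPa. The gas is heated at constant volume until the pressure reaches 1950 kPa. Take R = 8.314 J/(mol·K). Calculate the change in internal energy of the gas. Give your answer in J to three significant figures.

Constant volume ⇒ W = 0, so Q = ΔU = nCᵥΔT with Cᵥ = 5R/2 = 20.79 J/(mol·K).
At constant V, T₂/T₁ = P₂/P₁ ⇒ ΔT = T₁(P₂/P₁ − 1) = 259·(1950/1100 − 1) = 200.1 K.
ΔU = (2.77)(20.79)(200.1) = 11523 J.

ΔU ≈ 11500 J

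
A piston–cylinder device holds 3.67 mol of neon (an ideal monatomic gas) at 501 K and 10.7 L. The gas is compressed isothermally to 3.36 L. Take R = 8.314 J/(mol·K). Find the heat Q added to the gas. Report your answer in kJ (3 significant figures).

Isothermal ⇒ ΔU = 0, so Q = W = nRT ln(V₂/V₁).
Q = (3.67)(8.314)(501) ln(3.36/10.7) = 15287 × -1.158 = -17707 J.

Q ≈ -17.7 kJ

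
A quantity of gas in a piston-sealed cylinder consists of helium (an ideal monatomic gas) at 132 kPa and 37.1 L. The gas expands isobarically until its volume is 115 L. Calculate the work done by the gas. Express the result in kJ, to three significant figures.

Isobaric: W = P ΔV.
W = (132 kPa)(115 − 37.1 L) = (132)(77.9) = 10283 J.

W ≈ 10.3 kJ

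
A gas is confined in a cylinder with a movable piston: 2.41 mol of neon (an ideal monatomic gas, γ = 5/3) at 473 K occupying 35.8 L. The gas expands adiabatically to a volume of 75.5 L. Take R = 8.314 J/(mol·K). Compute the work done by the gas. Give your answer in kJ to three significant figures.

Adiabatic: TV^(γ−1) = const with γ = 5/3.
T₂ = T₁ (V₁/V₂)^(γ−1) = 473 × (35.8/75.5)^0.667 = 473 × 0.6081 = 287.6 K.
W_by = nCᵥ(T₁ − T₂) = (2.41)(12.47)(473 − 287.6) = 5572 J.

W ≈ 5.57 kJ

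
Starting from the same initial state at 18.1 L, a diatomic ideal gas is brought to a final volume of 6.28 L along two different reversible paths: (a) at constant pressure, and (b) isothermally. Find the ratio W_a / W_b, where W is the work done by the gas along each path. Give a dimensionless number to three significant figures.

W_a / W_b ≈ 0.617

Path (a) isobaric: W = P₁(V₂ − V₁) → W_a/(P₁V₁) = -0.653.
Path (b) isothermal: W = P₁V₁ ln(V₂/V₁) → W_b/(P₁V₁) = -1.059.
W_a / W_b = -0.653 / -1.059 = 0.6169.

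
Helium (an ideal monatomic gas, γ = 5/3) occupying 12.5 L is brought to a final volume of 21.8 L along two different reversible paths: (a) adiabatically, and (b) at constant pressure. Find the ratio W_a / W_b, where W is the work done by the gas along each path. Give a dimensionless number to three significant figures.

W_a / W_b ≈ 0.625

Path (a) adiabatic: W = P₁V₁(1 − (V₁/V₂)^(γ−1))/(γ−1) → W_a/(P₁V₁) = 0.4647.
Path (b) isobaric: W = P₁(V₂ − V₁) → W_b/(P₁V₁) = 0.744.
W_a / W_b = 0.4647 / 0.744 = 0.6246.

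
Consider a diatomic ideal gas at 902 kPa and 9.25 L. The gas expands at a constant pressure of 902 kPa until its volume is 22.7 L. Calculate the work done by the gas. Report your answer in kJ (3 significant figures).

Isobaric: W = P ΔV.
W = (902 kPa)(22.7 − 9.25 L) = (902)(13.45) = 12132 J.

W ≈ 12.1 kJ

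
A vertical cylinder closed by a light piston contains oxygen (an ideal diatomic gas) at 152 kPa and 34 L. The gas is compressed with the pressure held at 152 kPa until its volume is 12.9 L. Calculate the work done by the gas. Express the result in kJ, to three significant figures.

W ≈ -3.21 kJ

Isobaric: W = P ΔV.
W = (152 kPa)(12.9 − 34 L) = (152)(-21.1) = -3207 J.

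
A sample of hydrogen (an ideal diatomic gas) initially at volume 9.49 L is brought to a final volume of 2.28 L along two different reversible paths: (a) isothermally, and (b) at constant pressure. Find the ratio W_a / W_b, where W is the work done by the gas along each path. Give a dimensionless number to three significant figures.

W_a / W_b ≈ 1.88

Path (a) isothermal: W = P₁V₁ ln(V₂/V₁) → W_a/(P₁V₁) = -1.426.
Path (b) isobaric: W = P₁(V₂ − V₁) → W_b/(P₁V₁) = -0.7597.
W_a / W_b = -1.426 / -0.7597 = 1.877.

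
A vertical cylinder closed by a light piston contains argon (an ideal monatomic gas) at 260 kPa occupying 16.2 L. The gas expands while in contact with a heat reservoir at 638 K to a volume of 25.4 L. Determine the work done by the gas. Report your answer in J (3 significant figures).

Isothermal: W = nRT ln(V₂/V₁) = P₁V₁ ln(V₂/V₁).
P₁V₁ = (260 kPa)(16.2 L) = 4212 J.
W = 4212 × ln(25.4/16.2) = 4212 × 0.4497
W_by_gas = 1894 J.

W ≈ 1890 J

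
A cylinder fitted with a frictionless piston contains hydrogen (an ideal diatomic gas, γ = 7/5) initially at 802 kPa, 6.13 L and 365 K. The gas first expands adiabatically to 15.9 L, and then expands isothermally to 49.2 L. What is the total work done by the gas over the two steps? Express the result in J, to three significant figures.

Step 1 (adiabatic): W = (P₁V₁ − P₂V₂)/(γ−1) = (4916 − 3358)/0.4 = 3896 J.
After step 1: P = 211.2 kPa, V = 15.9 L, T = 249.3 K.
Step 2 (isothermal): W = P₁V₁ ln(V₂/V₁) = (3358) ln(49.2/15.9) = 3793 J.
W_total = 3896 + 3793 = 7689 J.

W_total ≈ 7690 J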